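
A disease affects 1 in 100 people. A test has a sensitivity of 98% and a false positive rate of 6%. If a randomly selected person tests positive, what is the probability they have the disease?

Let D = the rare event, + = positive/flagged.
P(D) = 1/100
P(+|D) = 98/100 = 49/50
P(+|D') = 6/100 = 3/50
P(+) = P(+|D)P(D) + P(+|D')P(D')
     = \frac{49}{50} × \frac{1}{100} + \frac{3}{50} × \frac{99}{100}
     = \frac{173}{2500}
P(D|+) = P(+|D)P(D)/P(+) = \frac{49}{346}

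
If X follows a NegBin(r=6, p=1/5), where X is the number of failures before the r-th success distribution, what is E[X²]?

Using the identity E[X²] = Var(X) + (E[X])²:
E[X] = 24
Var(X) = 120
E[X²] = 120 + (24)²
= 696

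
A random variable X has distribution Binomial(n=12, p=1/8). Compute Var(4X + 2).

For X ~ Binomial(n=12, p=1/8):
Var(X) = \frac{21}{16}
Var(4X + 2) = (4)² × Var(X) = 16 × \frac{21}{16} = 21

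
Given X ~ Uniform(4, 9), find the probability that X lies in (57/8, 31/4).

P(57/8 < X < 31/4) = ∫_{57/8}^{31/4} f(x) dx
where f(x) = \frac{1}{5}
= \frac{1}{8}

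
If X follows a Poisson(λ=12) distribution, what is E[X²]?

Using the identity E[X²] = Var(X) + (E[X])²:
E[X] = 12
Var(X) = 12
E[X²] = 12 + (12)²
= 156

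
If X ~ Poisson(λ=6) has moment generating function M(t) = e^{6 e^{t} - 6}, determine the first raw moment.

To find E[X], compute M^(1)(0):
M^(1)(t) = 6 e^{t} e^{6 e^{t} - 6}
M^(1)(0) = 6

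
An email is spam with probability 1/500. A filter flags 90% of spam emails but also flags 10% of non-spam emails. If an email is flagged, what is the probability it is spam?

Let D = the rare event, + = positive/flagged.
P(D) = 1/500
P(+|D) = 90/100 = 9/10
P(+|D') = 10/100 = 1/10
P(+) = P(+|D)P(D) + P(+|D')P(D')
     = \frac{9}{10} × \frac{1}{500} + \frac{1}{10} × \frac{499}{500}
     = \frac{127}{1250}
P(D|+) = P(+|D)P(D)/P(+) = \frac{9}{508}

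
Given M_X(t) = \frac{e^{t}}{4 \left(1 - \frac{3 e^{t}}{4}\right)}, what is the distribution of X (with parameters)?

The MGF M(t) = \frac{e^{t}}{4 \left(1 - \frac{3 e^{t}}{4}\right)} is the standard form for the Geometric distribution.
Comparing with the known MGF formula identifies: Geometric(p=1/4), X = trial number of first success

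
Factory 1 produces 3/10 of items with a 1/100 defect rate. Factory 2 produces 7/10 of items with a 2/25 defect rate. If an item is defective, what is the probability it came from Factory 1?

Using Bayes' theorem:
P(F1) = 3/10, P(D|F1) = 1/100
P(F2) = 7/10, P(D|F2) = 2/25
P(D) = P(D|F1)P(F1) + P(D|F2)P(F2)
     = \frac{59}{1000}
P(F1|D) = P(D|F1)P(F1) / P(D)
= \frac{3}{59}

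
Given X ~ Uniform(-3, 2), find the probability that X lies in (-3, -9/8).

P(-3 < X < -9/8) = ∫_{-3}^{-9/8} f(x) dx
where f(x) = \frac{1}{5}
= \frac{3}{8}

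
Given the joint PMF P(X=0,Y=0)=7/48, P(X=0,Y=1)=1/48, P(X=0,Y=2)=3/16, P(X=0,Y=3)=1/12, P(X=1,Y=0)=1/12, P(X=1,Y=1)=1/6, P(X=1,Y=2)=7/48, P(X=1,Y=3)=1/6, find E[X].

First find marginal of X:
P(X=0) = 7/16
P(X=1) = 9/16
E[X] = 0 × 7/16 + 1 × 9/16 = 9/16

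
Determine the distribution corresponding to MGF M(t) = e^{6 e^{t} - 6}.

The MGF M(t) = e^{6 e^{t} - 6} is the standard form for the Poisson distribution.
Comparing with the known MGF formula identifies: Poisson(λ=6)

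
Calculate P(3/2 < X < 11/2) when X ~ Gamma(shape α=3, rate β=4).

P(3/2 < X < 11/2) = ∫_{3/2}^{11/2} f(x) dx
where f(x) = 32 x^{2} e^{- 4 x}
= \frac{5 \left(-53 + 5 e^{16}\right)}{e^{22}}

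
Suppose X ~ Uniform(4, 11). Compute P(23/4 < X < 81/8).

P(23/4 < X < 81/8) = ∫_{23/4}^{81/8} f(x) dx
where f(x) = \frac{1}{7}
= \frac{5}{8}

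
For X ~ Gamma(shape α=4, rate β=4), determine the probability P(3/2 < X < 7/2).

P(3/2 < X < 7/2) = ∫_{3/2}^{7/2} f(x) dx
where f(x) = \frac{128 x^{3} e^{- 4 x}}{3}
= \frac{-1711 + 183 e^{8}}{3 e^{14}}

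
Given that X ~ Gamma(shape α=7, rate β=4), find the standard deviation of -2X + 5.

For X ~ Gamma(shape α=7, rate β=4):
Var(X) = \frac{7}{16}
SD(X) = √(Var(X)) = √(\frac{7}{16}) = \frac{\sqrt{7}}{4}
SD(-2X + 5) = |-2| × SD(X) = 2 × \frac{\sqrt{7}}{4} = \frac{\sqrt{7}}{2}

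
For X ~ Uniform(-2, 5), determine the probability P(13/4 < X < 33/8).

P(13/4 < X < 33/8) = ∫_{13/4}^{33/8} f(x) dx
where f(x) = \frac{1}{7}
= \frac{1}{8}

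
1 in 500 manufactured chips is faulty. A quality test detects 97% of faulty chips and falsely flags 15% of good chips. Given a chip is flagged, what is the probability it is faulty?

Let D = the rare event, + = positive/flagged.
P(D) = 1/500
P(+|D) = 97/100
P(+|D') = 15/100 = 3/20
P(+) = P(+|D)P(D) + P(+|D')P(D')
     = \frac{97}{100} × \frac{1}{500} + \frac{3}{20} × \frac{499}{500}
     = \frac{3791}{25000}
P(D|+) = P(+|D)P(D)/P(+) = \frac{97}{7582}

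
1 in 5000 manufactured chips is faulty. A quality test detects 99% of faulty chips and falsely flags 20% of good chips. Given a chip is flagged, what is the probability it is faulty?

Let D = the rare event, + = positive/flagged.
P(D) = 1/5000
P(+|D) = 99/100
P(+|D') = 20/100 = 1/5
P(+) = P(+|D)P(D) + P(+|D')P(D')
     = \frac{99}{100} × \frac{1}{5000} + \frac{1}{5} × \frac{4999}{5000}
     = \frac{100079}{500000}
P(D|+) = P(+|D)P(D)/P(+) = \frac{99}{100079}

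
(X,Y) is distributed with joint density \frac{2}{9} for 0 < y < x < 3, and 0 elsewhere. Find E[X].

f_X(x) = ∫_0^x \frac{2}{9} dy = \frac{2 x}{9}
E[X] = ∫_0^3 x × (\frac{2 x}{9}) dx = 2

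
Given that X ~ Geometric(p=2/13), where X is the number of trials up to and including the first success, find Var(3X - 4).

For X ~ Geometric(p=2/13), where X is the number of trials up to and including the first success:
Var(X) = \frac{143}{4}
Var(3X - 4) = (3)² × Var(X) = 9 × \frac{143}{4} = \frac{1287}{4}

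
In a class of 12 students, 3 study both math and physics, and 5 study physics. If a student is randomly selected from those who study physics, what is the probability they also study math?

P(A ∩ B) = 3/12 = 1/4
P(B) = 5/12
P(A|B) = P(A ∩ B) / P(B) = (1/4) / (5/12) = 3/5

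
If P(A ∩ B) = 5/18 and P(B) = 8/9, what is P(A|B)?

P(A|B) = P(A ∩ B) / P(B)
= (5/18) / (8/9)
= 5/16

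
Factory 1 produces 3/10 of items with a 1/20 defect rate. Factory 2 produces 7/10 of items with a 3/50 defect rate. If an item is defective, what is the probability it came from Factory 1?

Using Bayes' theorem:
P(F1) = 3/10, P(D|F1) = 1/20
P(F2) = 7/10, P(D|F2) = 3/50
P(D) = P(D|F1)P(F1) + P(D|F2)P(F2)
     = \frac{57}{1000}
P(F1|D) = P(D|F1)P(F1) / P(D)
= \frac{5}{19}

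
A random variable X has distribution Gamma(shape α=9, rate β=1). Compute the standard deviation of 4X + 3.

For X ~ Gamma(shape α=9, rate β=1):
Var(X) = 9
SD(X) = √(Var(X)) = √(9) = 3
SD(4X + 3) = |4| × SD(X) = 4 × 3 = 12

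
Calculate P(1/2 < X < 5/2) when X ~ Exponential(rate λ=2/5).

P(1/2 < X < 5/2) = ∫_{1/2}^{5/2} f(x) dx
where f(x) = \frac{2 e^{- \frac{2 x}{5}}}{5}
= - \frac{1}{e} + e^{- \frac{1}{5}}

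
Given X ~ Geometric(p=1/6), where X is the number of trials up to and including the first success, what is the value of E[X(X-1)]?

E[X(X-1)] = E[X² - X] = E[X²] - E[X]
E[X] = 6
E[X²] = Var(X) + (E[X])² = 30 + (6)² = 66
E[X(X-1)] = 66 - 6 = 60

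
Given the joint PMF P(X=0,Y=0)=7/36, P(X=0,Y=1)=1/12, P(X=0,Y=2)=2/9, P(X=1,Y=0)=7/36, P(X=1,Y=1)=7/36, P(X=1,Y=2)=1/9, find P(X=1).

P(X=1) = P(X=1,Y=0) + P(X=1,Y=1) + P(X=1,Y=2)
= 7/36 + 7/36 + 1/9
= 1/2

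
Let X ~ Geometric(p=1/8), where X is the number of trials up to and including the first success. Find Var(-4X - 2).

For X ~ Geometric(p=1/8), where X is the number of trials up to and including the first success:
Var(X) = 56
Var(-4X - 2) = (-4)² × Var(X) = 16 × 56 = 896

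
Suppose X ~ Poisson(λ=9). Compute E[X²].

Using the identity E[X²] = Var(X) + (E[X])²:
E[X] = 9
Var(X) = 9
E[X²] = 9 + (9)²
= 90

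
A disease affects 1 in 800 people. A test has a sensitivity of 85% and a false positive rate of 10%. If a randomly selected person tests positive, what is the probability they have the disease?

Let D = the rare event, + = positive/flagged.
P(D) = 1/800
P(+|D) = 85/100 = 17/20
P(+|D') = 10/100 = 1/10
P(+) = P(+|D)P(D) + P(+|D')P(D')
     = \frac{17}{20} × \frac{1}{800} + \frac{1}{10} × \frac{799}{800}
     = \frac{323}{3200}
P(D|+) = P(+|D)P(D)/P(+) = \frac{1}{95}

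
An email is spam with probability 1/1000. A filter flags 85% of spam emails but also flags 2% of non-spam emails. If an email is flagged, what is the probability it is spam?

Let D = the rare event, + = positive/flagged.
P(D) = 1/1000
P(+|D) = 85/100 = 17/20
P(+|D') = 2/100 = 1/50
P(+) = P(+|D)P(D) + P(+|D')P(D')
     = \frac{17}{20} × \frac{1}{1000} + \frac{1}{50} × \frac{999}{1000}
     = \frac{2083}{100000}
P(D|+) = P(+|D)P(D)/P(+) = \frac{85}{2083}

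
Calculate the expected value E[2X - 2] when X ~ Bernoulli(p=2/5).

For X ~ Bernoulli(p=2/5):
E[X] = \frac{2}{5}
E[2X - 2] = 2 × E[X] - 2 = - \frac{6}{5}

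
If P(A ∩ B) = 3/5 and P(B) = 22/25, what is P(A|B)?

P(A|B) = P(A ∩ B) / P(B)
= (3/5) / (22/25)
= 15/22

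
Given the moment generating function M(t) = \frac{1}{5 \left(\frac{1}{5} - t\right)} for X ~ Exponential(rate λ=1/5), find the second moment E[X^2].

To find E[X^2], compute M^(2)(0):
M^(1)(t) = \frac{1}{5 \left(\frac{1}{5} - t\right)^{2}}
M^(2)(t) = \frac{2}{5 \left(\frac{1}{5} - t\right)^{3}}
M^(2)(0) = 50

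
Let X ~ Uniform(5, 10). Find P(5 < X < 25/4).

P(5 < X < 25/4) = ∫_{5}^{25/4} f(x) dx
where f(x) = \frac{1}{5}
= \frac{1}{4}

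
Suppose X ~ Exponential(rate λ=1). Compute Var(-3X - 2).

For X ~ Exponential(rate λ=1):
Var(X) = 1
Var(-3X - 2) = (-3)² × Var(X) = 9 × 1 = 9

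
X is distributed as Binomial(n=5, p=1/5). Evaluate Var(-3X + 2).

For X ~ Binomial(n=5, p=1/5):
Var(X) = \frac{4}{5}
Var(-3X + 2) = (-3)² × Var(X) = 9 × \frac{4}{5} = \frac{36}{5}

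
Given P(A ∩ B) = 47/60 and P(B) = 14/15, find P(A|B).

P(A|B) = P(A ∩ B) / P(B)
= (47/60) / (14/15)
= 47/56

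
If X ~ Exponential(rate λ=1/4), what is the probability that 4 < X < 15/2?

P(4 < X < 15/2) = ∫_{4}^{15/2} f(x) dx
where f(x) = \frac{e^{- \frac{x}{4}}}{4}
= - \frac{1}{e^{\frac{15}{8}}} + e^{-1}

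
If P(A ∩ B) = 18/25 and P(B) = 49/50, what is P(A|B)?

P(A|B) = P(A ∩ B) / P(B)
= (18/25) / (49/50)
= 36/49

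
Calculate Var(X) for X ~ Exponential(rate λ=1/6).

For X ~ Exponential(rate λ=1/6):
Var(X) = 36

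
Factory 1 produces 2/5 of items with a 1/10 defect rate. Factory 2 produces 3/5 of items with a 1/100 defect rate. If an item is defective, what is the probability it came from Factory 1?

Using Bayes' theorem:
P(F1) = 2/5, P(D|F1) = 1/10
P(F2) = 3/5, P(D|F2) = 1/100
P(D) = P(D|F1)P(F1) + P(D|F2)P(F2)
     = \frac{23}{500}
P(F1|D) = P(D|F1)P(F1) / P(D)
= \frac{20}{23}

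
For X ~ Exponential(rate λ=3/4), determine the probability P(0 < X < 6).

P(0 < X < 6) = ∫_{0}^{6} f(x) dx
where f(x) = \frac{3 e^{- \frac{3 x}{4}}}{4}
= 1 - e^{- \frac{9}{2}}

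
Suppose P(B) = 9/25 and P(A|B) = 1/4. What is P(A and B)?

By definition, P(A|B) = P(A ∩ B) / P(B)
So P(A ∩ B) = P(A|B) × P(B)
= 1/4 × 9/25
= 9/100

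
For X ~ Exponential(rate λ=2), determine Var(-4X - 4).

For X ~ Exponential(rate λ=2):
Var(X) = \frac{1}{4}
Var(-4X - 4) = (-4)² × Var(X) = 16 × \frac{1}{4} = 4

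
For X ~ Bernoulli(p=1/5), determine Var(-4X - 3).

For X ~ Bernoulli(p=1/5):
Var(X) = \frac{4}{25}
Var(-4X - 3) = (-4)² × Var(X) = 16 × \frac{4}{25} = \frac{64}{25}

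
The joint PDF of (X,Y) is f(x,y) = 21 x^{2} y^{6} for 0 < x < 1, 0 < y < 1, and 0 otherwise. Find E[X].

E[X] = ∫_0^1 ∫_0^1 x × f(x,y) dy dx
= ∫_0^1 ∫_0^1 x × (21 x^{2} y^{6}) dy dx
= \frac{3}{4}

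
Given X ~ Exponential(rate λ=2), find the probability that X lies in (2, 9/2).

P(2 < X < 9/2) = ∫_{2}^{9/2} f(x) dx
where f(x) = 2 e^{- 2 x}
= - \frac{1 - e^{5}}{e^{9}}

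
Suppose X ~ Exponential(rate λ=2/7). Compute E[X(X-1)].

E[X(X-1)] = E[X² - X] = E[X²] - E[X]
E[X] = \frac{7}{2}
E[X²] = Var(X) + (E[X])² = \frac{49}{4} + (\frac{7}{2})² = \frac{49}{2}
E[X(X-1)] = \frac{49}{2} - \frac{7}{2} = 21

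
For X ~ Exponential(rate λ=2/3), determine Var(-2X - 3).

For X ~ Exponential(rate λ=2/3):
Var(X) = \frac{9}{4}
Var(-2X - 3) = (-2)² × Var(X) = 4 × \frac{9}{4} = 9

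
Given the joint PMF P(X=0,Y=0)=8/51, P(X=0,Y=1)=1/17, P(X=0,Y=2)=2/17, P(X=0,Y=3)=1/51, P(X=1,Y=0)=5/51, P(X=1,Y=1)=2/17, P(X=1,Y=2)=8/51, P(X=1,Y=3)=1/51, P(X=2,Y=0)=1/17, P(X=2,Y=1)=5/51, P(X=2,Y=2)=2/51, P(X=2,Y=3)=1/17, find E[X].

First find marginal of X:
P(X=0) = 6/17
P(X=1) = 20/51
P(X=2) = 13/51
E[X] = 0 × 6/17 + 1 × 20/51 + 2 × 13/51 = 46/51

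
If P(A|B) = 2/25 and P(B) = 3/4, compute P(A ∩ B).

By definition, P(A|B) = P(A ∩ B) / P(B)
So P(A ∩ B) = P(A|B) × P(B)
= 2/25 × 3/4
= 3/50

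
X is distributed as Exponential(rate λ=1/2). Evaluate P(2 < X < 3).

P(2 < X < 3) = ∫_{2}^{3} f(x) dx
where f(x) = \frac{e^{- \frac{x}{2}}}{2}
= - \frac{1}{e^{\frac{3}{2}}} + e^{-1}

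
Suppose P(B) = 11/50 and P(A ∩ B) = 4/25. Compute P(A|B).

P(A|B) = P(A ∩ B) / P(B)
= (4/25) / (11/50)
= 8/11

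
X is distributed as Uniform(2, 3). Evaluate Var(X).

For X ~ Uniform(2, 3):
Var(X) = \frac{1}{12}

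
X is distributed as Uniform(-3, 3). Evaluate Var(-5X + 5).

For X ~ Uniform(-3, 3):
Var(X) = 3
Var(-5X + 5) = (-5)² × Var(X) = 25 × 3 = 75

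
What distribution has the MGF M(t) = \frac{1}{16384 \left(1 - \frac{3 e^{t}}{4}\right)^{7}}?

The MGF M(t) = \frac{1}{16384 \left(1 - \frac{3 e^{t}}{4}\right)^{7}} is the standard form for the NegativeBinomial distribution.
Comparing with the known MGF formula identifies: NegBin(r=7, p=1/4), X = failures before r-th success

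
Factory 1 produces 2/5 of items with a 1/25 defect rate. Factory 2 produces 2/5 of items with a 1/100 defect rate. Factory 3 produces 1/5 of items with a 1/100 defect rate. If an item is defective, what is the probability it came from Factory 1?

Using Bayes' theorem:
P(F1) = 2/5, P(D|F1) = 1/25
P(F2) = 2/5, P(D|F2) = 1/100
P(F3) = 1/5, P(D|F3) = 1/100
P(D) = P(D|F1)P(F1) + P(D|F2)P(F2) + P(D|F3)P(F3)
     = \frac{11}{500}
P(F1|D) = P(D|F1)P(F1) / P(D)
= \frac{8}{11}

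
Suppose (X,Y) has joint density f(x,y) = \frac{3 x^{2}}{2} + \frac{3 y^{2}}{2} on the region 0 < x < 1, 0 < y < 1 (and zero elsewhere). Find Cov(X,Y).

E[XY] = ∫∫ xy × f(x,y) dx dy = \frac{3}{8}
E[X] = \frac{5}{8}
E[Y] = \frac{5}{8}
Cov(X,Y) = E[XY] - E[X]E[Y] = - \frac{1}{64}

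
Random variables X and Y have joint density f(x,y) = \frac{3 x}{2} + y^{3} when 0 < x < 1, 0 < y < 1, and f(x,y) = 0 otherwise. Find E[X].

E[X] = ∫_0^1 ∫_0^1 x × f(x,y) dy dx
= ∫_0^1 ∫_0^1 x × (\frac{3 x}{2} + y^{3}) dy dx
= \frac{5}{8}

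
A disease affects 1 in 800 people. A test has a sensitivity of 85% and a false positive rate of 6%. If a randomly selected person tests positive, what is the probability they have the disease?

Let D = the rare event, + = positive/flagged.
P(D) = 1/800
P(+|D) = 85/100 = 17/20
P(+|D') = 6/100 = 3/50
P(+) = P(+|D)P(D) + P(+|D')P(D')
     = \frac{17}{20} × \frac{1}{800} + \frac{3}{50} × \frac{799}{800}
     = \frac{4879}{80000}
P(D|+) = P(+|D)P(D)/P(+) = \frac{5}{287}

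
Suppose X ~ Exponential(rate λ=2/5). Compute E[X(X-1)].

E[X(X-1)] = E[X² - X] = E[X²] - E[X]
E[X] = \frac{5}{2}
E[X²] = Var(X) + (E[X])² = \frac{25}{4} + (\frac{5}{2})² = \frac{25}{2}
E[X(X-1)] = \frac{25}{2} - \frac{5}{2} = 10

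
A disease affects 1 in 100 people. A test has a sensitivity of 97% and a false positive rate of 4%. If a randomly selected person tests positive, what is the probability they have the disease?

Let D = the rare event, + = positive/flagged.
P(D) = 1/100
P(+|D) = 97/100
P(+|D') = 4/100 = 1/25
P(+) = P(+|D)P(D) + P(+|D')P(D')
     = \frac{97}{100} × \frac{1}{100} + \frac{1}{25} × \frac{99}{100}
     = \frac{493}{10000}
P(D|+) = P(+|D)P(D)/P(+) = \frac{97}{493}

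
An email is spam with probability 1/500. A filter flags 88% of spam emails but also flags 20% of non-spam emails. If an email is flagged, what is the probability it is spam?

Let D = the rare event, + = positive/flagged.
P(D) = 1/500
P(+|D) = 88/100 = 22/25
P(+|D') = 20/100 = 1/5
P(+) = P(+|D)P(D) + P(+|D')P(D')
     = \frac{22}{25} × \frac{1}{500} + \frac{1}{5} × \frac{499}{500}
     = \frac{2517}{12500}
P(D|+) = P(+|D)P(D)/P(+) = \frac{22}{2517}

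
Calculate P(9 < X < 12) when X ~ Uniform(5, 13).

P(9 < X < 12) = ∫_{9}^{12} f(x) dx
where f(x) = \frac{1}{8}
= \frac{3}{8}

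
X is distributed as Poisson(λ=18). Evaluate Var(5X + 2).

For X ~ Poisson(λ=18):
Var(X) = 18
Var(5X + 2) = (5)² × Var(X) = 25 × 18 = 450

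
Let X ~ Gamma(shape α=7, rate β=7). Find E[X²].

Using the identity E[X²] = Var(X) + (E[X])²:
E[X] = 1
Var(X) = \frac{1}{7}
E[X²] = \frac{1}{7} + (1)²
= \frac{8}{7}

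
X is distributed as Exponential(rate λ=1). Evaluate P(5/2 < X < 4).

P(5/2 < X < 4) = ∫_{5/2}^{4} f(x) dx
where f(x) = e^{- x}
= - \frac{1}{e^{4}} + e^{- \frac{5}{2}}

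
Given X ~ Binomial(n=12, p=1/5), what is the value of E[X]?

For X ~ Binomial(n=12, p=1/5), the expected value is:
E[X] = \frac{12}{5}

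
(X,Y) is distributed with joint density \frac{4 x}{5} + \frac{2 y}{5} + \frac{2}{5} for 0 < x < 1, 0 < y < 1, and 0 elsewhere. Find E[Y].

E[Y] = ∫_0^1 ∫_0^1 y × f(x,y) dx dy
= \frac{8}{15}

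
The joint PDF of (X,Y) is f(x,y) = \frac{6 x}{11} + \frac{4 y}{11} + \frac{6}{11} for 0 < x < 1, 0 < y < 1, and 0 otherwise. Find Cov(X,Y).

E[XY] = ∫∫ xy × f(x,y) dx dy = \frac{19}{66}
E[X] = \frac{6}{11}
E[Y] = \frac{35}{66}
Cov(X,Y) = E[XY] - E[X]E[Y] = - \frac{1}{726}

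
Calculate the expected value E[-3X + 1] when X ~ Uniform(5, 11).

For X ~ Uniform(5, 11):
E[X] = 8
E[-3X + 1] = -3 × E[X] + 1 = -23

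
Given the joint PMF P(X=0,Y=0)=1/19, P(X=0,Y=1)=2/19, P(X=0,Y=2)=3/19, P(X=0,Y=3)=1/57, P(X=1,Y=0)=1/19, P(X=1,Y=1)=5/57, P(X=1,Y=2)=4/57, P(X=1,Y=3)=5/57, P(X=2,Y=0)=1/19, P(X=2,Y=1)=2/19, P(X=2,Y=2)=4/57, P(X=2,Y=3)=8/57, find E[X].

First find marginal of X:
P(X=0) = 1/3
P(X=1) = 17/57
P(X=2) = 7/19
E[X] = 0 × 1/3 + 1 × 17/57 + 2 × 7/19 = 59/57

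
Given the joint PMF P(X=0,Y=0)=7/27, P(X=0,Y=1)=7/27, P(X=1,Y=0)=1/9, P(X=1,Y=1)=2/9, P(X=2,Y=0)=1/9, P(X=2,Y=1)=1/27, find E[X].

First find marginal of X:
P(X=0) = 14/27
P(X=1) = 1/3
P(X=2) = 4/27
E[X] = 0 × 14/27 + 1 × 1/3 + 2 × 4/27 = 17/27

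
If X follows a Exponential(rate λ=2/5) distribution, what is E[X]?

For X ~ Exponential(rate λ=2/5), the expected value is:
E[X] = \frac{5}{2}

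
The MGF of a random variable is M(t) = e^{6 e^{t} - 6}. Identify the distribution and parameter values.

The MGF M(t) = e^{6 e^{t} - 6} is the standard form for the Poisson distribution.
Comparing with the known MGF formula identifies: Poisson(λ=6)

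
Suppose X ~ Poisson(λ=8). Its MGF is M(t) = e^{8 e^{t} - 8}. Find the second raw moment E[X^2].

To find E[X^2], compute M^(2)(0):
M^(1)(t) = 8 e^{t} e^{8 e^{t} - 8}
M^(2)(t) = 64 e^{2 t} e^{8 e^{t} - 8} + 8 e^{t} e^{8 e^{t} - 8}
M^(2)(0) = 72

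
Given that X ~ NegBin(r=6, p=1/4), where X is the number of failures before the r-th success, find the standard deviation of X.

For X ~ NegBin(r=6, p=1/4), where X is the number of failures before the r-th success:
Var(X) = 72
SD(X) = √(Var(X)) = √(72) = 6 \sqrt{2}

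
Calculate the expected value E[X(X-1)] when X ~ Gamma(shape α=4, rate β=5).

E[X(X-1)] = E[X² - X] = E[X²] - E[X]
E[X] = \frac{4}{5}
E[X²] = Var(X) + (E[X])² = \frac{4}{25} + (\frac{4}{5})² = \frac{4}{5}
E[X(X-1)] = \frac{4}{5} - \frac{4}{5} = 0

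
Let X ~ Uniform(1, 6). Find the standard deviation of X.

For X ~ Uniform(1, 6):
Var(X) = \frac{25}{12}
SD(X) = √(Var(X)) = √(\frac{25}{12}) = \frac{5 \sqrt{3}}{6}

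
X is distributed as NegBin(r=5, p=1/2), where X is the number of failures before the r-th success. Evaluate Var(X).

For X ~ NegBin(r=5, p=1/2), where X is the number of failures before the r-th success:
Var(X) = 10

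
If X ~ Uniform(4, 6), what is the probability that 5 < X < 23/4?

P(5 < X < 23/4) = ∫_{5}^{23/4} f(x) dx
where f(x) = \frac{1}{2}
= \frac{3}{8}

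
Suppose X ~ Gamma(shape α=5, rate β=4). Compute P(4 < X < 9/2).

P(4 < X < 9/2) = ∫_{4}^{9/2} f(x) dx
where f(x) = \frac{128 x^{4} e^{- 4 x}}{3}
= \frac{-16581 + 10675 e^{2}}{3 e^{18}}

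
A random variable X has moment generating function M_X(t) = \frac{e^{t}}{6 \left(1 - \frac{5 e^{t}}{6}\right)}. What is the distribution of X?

The MGF M(t) = \frac{e^{t}}{6 \left(1 - \frac{5 e^{t}}{6}\right)} is the standard form for the Geometric distribution.
Comparing with the known MGF formula identifies: Geometric(p=1/6), X = trial number of first success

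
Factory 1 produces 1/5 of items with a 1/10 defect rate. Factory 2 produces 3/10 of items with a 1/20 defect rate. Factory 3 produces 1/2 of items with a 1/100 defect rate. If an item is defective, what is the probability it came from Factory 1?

Using Bayes' theorem:
P(F1) = 1/5, P(D|F1) = 1/10
P(F2) = 3/10, P(D|F2) = 1/20
P(F3) = 1/2, P(D|F3) = 1/100
P(D) = P(D|F1)P(F1) + P(D|F2)P(F2) + P(D|F3)P(F3)
     = \frac{1}{25}
P(F1|D) = P(D|F1)P(F1) / P(D)
= \frac{1}{2}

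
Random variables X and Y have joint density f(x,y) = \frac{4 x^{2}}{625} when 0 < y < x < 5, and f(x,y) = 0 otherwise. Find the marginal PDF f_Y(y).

f_Y(y) = ∫_y^5 \frac{4 x^{2}}{625} dx = \frac{4}{15} - \frac{4 y^{3}}{1875}
for 0 < y < 5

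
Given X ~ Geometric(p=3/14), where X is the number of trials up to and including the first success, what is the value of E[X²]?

Using the identity E[X²] = Var(X) + (E[X])²:
E[X] = \frac{14}{3}
Var(X) = \frac{154}{9}
E[X²] = \frac{154}{9} + (\frac{14}{3})²
= \frac{350}{9}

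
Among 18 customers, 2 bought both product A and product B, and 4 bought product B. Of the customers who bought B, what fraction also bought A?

P(A ∩ B) = 2/18 = 1/9
P(B) = 4/18 = 2/9
P(A|B) = P(A ∩ B) / P(B) = (1/9) / (2/9) = 1/2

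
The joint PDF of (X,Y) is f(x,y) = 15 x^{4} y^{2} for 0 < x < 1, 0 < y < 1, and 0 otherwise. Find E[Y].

E[Y] = ∫_0^1 ∫_0^1 y × f(x,y) dx dy
= \frac{3}{4}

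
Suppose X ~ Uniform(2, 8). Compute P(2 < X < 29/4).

P(2 < X < 29/4) = ∫_{2}^{29/4} f(x) dx
where f(x) = \frac{1}{6}
= \frac{7}{8}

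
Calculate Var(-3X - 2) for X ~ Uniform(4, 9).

For X ~ Uniform(4, 9):
Var(X) = \frac{25}{12}
Var(-3X - 2) = (-3)² × Var(X) = 9 × \frac{25}{12} = \frac{75}{4}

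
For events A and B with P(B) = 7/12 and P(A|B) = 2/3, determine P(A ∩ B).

By definition, P(A|B) = P(A ∩ B) / P(B)
So P(A ∩ B) = P(A|B) × P(B)
= 2/3 × 7/12
= 7/18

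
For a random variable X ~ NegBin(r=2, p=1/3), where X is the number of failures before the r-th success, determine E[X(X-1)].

E[X(X-1)] = E[X² - X] = E[X²] - E[X]
E[X] = 4
E[X²] = Var(X) + (E[X])² = 12 + (4)² = 28
E[X(X-1)] = 28 - 4 = 24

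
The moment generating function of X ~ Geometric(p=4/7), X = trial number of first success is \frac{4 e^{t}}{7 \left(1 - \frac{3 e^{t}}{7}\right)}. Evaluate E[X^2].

To find E[X^2], compute M^(2)(0):
M^(1)(t) = \frac{4 e^{t}}{7 \left(1 - \frac{3 e^{t}}{7}\right)} + \frac{12 e^{2 t}}{49 \left(1 - \frac{3 e^{t}}{7}\right)^{2}}
M^(2)(t) = \frac{4 e^{t}}{7 \left(1 - \frac{3 e^{t}}{7}\right)} + \frac{36 e^{2 t}}{49 \left(1 - \frac{3 e^{t}}{7}\right)^{2}} + \frac{72 e^{3 t}}{343 \left(1 - \frac{3 e^{t}}{7}\right)^{3}}
M^(2)(0) = \frac{35}{8}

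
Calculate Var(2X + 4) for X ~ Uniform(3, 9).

For X ~ Uniform(3, 9):
Var(X) = 3
Var(2X + 4) = (2)² × Var(X) = 4 × 3 = 12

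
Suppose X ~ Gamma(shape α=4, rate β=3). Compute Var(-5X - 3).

For X ~ Gamma(shape α=4, rate β=3):
Var(X) = \frac{4}{9}
Var(-5X - 3) = (-5)² × Var(X) = 25 × \frac{4}{9} = \frac{100}{9}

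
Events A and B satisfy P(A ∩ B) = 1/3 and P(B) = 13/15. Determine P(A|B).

P(A|B) = P(A ∩ B) / P(B)
= (1/3) / (13/15)
= 5/13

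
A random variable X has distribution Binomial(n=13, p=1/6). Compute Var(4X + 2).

For X ~ Binomial(n=13, p=1/6):
Var(X) = \frac{65}{36}
Var(4X + 2) = (4)² × Var(X) = 16 × \frac{65}{36} = \frac{260}{9}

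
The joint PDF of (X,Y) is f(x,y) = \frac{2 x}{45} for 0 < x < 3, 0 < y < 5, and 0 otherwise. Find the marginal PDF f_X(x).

f_X(x) = ∫_0^5 f(x,y) dy
= ∫_0^5 \frac{2 x}{45} dy
= \frac{2 x}{9} for 0 < x < 3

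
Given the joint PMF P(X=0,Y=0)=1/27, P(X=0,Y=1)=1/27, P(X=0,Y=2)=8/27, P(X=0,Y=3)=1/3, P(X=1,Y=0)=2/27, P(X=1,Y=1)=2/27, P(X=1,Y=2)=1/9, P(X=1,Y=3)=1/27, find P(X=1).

P(X=1) = P(X=1,Y=0) + P(X=1,Y=1) + P(X=1,Y=2) + P(X=1,Y=3)
= 2/27 + 2/27 + 1/9 + 1/27
= 8/27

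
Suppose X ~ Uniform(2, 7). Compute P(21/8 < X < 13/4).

P(21/8 < X < 13/4) = ∫_{21/8}^{13/4} f(x) dx
where f(x) = \frac{1}{5}
= \frac{1}{8}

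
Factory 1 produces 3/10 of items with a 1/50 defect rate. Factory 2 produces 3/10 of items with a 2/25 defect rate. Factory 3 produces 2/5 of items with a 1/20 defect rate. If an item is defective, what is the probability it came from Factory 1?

Using Bayes' theorem:
P(F1) = 3/10, P(D|F1) = 1/50
P(F2) = 3/10, P(D|F2) = 2/25
P(F3) = 2/5, P(D|F3) = 1/20
P(D) = P(D|F1)P(F1) + P(D|F2)P(F2) + P(D|F3)P(F3)
     = \frac{1}{20}
P(F1|D) = P(D|F1)P(F1) / P(D)
= \frac{3}{25}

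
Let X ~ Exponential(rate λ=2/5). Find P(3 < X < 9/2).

P(3 < X < 9/2) = ∫_{3}^{9/2} f(x) dx
where f(x) = \frac{2 e^{- \frac{2 x}{5}}}{5}
= - \frac{1 - e^{\frac{3}{5}}}{e^{\frac{9}{5}}}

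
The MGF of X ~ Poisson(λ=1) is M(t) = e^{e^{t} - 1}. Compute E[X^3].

To find E[X^3], compute M^(3)(0):
M^(1)(t) = e^{t} e^{e^{t} - 1}
M^(2)(t) = e^{2 t} e^{e^{t} - 1} + e^{t} e^{e^{t} - 1}
M^(3)(t) = e^{3 t} e^{e^{t} - 1} + 3 e^{2 t} e^{e^{t} - 1} + e^{t} e^{e^{t} - 1}
M^(3)(0) = 5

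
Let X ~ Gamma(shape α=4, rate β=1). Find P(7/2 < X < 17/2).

P(7/2 < X < 17/2) = ∫_{7/2}^{17/2} f(x) dx
where f(x) = \frac{x^{3} e^{- x}}{6}
= \frac{-7103 + 853 e^{5}}{48 e^{\frac{17}{2}}}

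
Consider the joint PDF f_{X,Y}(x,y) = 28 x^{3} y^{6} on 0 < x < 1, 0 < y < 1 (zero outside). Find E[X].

E[X] = ∫_0^1 ∫_0^1 x × f(x,y) dy dx
= ∫_0^1 ∫_0^1 x × (28 x^{3} y^{6}) dy dx
= \frac{4}{5}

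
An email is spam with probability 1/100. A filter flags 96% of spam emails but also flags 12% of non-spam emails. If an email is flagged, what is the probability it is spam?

Let D = the rare event, + = positive/flagged.
P(D) = 1/100
P(+|D) = 96/100 = 24/25
P(+|D') = 12/100 = 3/25
P(+) = P(+|D)P(D) + P(+|D')P(D')
     = \frac{24}{25} × \frac{1}{100} + \frac{3}{25} × \frac{99}{100}
     = \frac{321}{2500}
P(D|+) = P(+|D)P(D)/P(+) = \frac{8}{107}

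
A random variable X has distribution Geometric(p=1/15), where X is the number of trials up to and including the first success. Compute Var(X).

For X ~ Geometric(p=1/15), where X is the number of trials up to and including the first success:
Var(X) = 210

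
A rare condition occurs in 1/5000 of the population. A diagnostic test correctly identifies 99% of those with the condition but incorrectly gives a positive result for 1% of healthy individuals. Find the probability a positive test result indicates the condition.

Let D = the rare event, + = positive/flagged.
P(D) = 1/5000
P(+|D) = 99/100
P(+|D') = 1/100
P(+) = P(+|D)P(D) + P(+|D')P(D')
     = \frac{99}{100} × \frac{1}{5000} + \frac{1}{100} × \frac{4999}{5000}
     = \frac{2549}{250000}
P(D|+) = P(+|D)P(D)/P(+) = \frac{99}{5098}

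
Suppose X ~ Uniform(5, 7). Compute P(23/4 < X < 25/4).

P(23/4 < X < 25/4) = ∫_{23/4}^{25/4} f(x) dx
where f(x) = \frac{1}{2}
= \frac{1}{4}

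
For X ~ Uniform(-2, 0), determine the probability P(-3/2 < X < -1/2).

P(-3/2 < X < -1/2) = ∫_{-3/2}^{-1/2} f(x) dx
where f(x) = \frac{1}{2}
= \frac{1}{2}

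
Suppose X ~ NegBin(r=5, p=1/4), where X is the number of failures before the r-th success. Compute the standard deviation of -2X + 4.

For X ~ NegBin(r=5, p=1/4), where X is the number of failures before the r-th success:
Var(X) = 60
SD(X) = √(Var(X)) = √(60) = 2 \sqrt{15}
SD(-2X + 4) = |-2| × SD(X) = 2 × 2 \sqrt{15} = 4 \sqrt{15}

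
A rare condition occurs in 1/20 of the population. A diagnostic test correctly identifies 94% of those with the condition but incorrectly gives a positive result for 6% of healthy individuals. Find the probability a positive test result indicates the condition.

Let D = the rare event, + = positive/flagged.
P(D) = 1/20
P(+|D) = 94/100 = 47/50
P(+|D') = 6/100 = 3/50
P(+) = P(+|D)P(D) + P(+|D')P(D')
     = \frac{47}{50} × \frac{1}{20} + \frac{3}{50} × \frac{19}{20}
     = \frac{13}{125}
P(D|+) = P(+|D)P(D)/P(+) = \frac{47}{104}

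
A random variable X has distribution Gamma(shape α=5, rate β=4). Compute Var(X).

For X ~ Gamma(shape α=5, rate β=4):
Var(X) = \frac{5}{16}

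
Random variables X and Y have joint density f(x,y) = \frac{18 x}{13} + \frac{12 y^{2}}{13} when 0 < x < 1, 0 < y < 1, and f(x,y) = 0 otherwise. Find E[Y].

E[Y] = ∫_0^1 ∫_0^1 y × f(x,y) dx dy
= \frac{15}{26}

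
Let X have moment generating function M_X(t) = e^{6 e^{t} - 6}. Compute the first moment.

To find E[X], compute M^(1)(0):
M^(1)(t) = 6 e^{t} e^{6 e^{t} - 6}
M^(1)(0) = 6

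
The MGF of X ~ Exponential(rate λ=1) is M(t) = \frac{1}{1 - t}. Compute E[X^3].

To find E[X^3], compute M^(3)(0):
M^(1)(t) = \frac{1}{\left(1 - t\right)^{2}}
M^(2)(t) = \frac{2}{\left(1 - t\right)^{3}}
M^(3)(t) = \frac{6}{\left(1 - t\right)^{4}}
M^(3)(0) = 6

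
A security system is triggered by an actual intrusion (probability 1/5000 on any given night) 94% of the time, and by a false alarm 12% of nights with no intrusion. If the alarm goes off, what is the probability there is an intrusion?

Let D = the rare event, + = positive/flagged.
P(D) = 1/5000
P(+|D) = 94/100 = 47/50
P(+|D') = 12/100 = 3/25
P(+) = P(+|D)P(D) + P(+|D')P(D')
     = \frac{47}{50} × \frac{1}{5000} + \frac{3}{25} × \frac{4999}{5000}
     = \frac{30041}{250000}
P(D|+) = P(+|D)P(D)/P(+) = \frac{47}{30041}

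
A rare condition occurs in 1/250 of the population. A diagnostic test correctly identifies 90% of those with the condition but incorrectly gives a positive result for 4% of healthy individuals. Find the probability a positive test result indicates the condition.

Let D = the rare event, + = positive/flagged.
P(D) = 1/250
P(+|D) = 90/100 = 9/10
P(+|D') = 4/100 = 1/25
P(+) = P(+|D)P(D) + P(+|D')P(D')
     = \frac{9}{10} × \frac{1}{250} + \frac{1}{25} × \frac{249}{250}
     = \frac{543}{12500}
P(D|+) = P(+|D)P(D)/P(+) = \frac{15}{181}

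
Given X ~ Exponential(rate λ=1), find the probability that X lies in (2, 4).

P(2 < X < 4) = ∫_{2}^{4} f(x) dx
where f(x) = e^{- x}
= - \frac{1 - e^{2}}{e^{4}}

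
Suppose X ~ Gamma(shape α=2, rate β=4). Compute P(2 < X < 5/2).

P(2 < X < 5/2) = ∫_{2}^{5/2} f(x) dx
where f(x) = 16 x e^{- 4 x}
= \frac{-11 + 9 e^{2}}{e^{10}}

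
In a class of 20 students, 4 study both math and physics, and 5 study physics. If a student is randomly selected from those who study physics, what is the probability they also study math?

P(A ∩ B) = 4/20 = 1/5
P(B) = 5/20 = 1/4
P(A|B) = P(A ∩ B) / P(B) = (1/5) / (1/4) = 4/5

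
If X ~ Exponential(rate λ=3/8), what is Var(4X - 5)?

For X ~ Exponential(rate λ=3/8):
Var(X) = \frac{64}{9}
Var(4X - 5) = (4)² × Var(X) = 16 × \frac{64}{9} = \frac{1024}{9}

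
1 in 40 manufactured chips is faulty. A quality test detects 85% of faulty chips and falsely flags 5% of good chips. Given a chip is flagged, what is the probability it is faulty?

Let D = the rare event, + = positive/flagged.
P(D) = 1/40
P(+|D) = 85/100 = 17/20
P(+|D') = 5/100 = 1/20
P(+) = P(+|D)P(D) + P(+|D')P(D')
     = \frac{17}{20} × \frac{1}{40} + \frac{1}{20} × \frac{39}{40}
     = \frac{7}{100}
P(D|+) = P(+|D)P(D)/P(+) = \frac{17}{56}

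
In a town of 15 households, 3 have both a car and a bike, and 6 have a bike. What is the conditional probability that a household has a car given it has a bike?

P(A ∩ B) = 3/15 = 1/5
P(B) = 6/15 = 2/5
P(A|B) = P(A ∩ B) / P(B) = (1/5) / (2/5) = 1/2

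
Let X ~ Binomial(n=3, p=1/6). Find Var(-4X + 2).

For X ~ Binomial(n=3, p=1/6):
Var(X) = \frac{5}{12}
Var(-4X + 2) = (-4)² × Var(X) = 16 × \frac{5}{12} = \frac{20}{3}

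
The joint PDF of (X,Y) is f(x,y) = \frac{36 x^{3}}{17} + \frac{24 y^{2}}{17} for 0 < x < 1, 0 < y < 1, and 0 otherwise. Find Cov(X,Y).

E[XY] = ∫∫ xy × f(x,y) dx dy = \frac{33}{85}
E[X] = \frac{56}{85}
E[Y] = \frac{21}{34}
Cov(X,Y) = E[XY] - E[X]E[Y] = - \frac{27}{1445}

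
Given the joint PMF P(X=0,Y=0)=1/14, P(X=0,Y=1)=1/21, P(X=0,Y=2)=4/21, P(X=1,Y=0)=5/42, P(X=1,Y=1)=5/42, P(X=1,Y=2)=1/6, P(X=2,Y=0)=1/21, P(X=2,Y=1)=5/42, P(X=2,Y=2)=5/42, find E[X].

First find marginal of X:
P(X=0) = 13/42
P(X=1) = 17/42
P(X=2) = 2/7
E[X] = 0 × 13/42 + 1 × 17/42 + 2 × 2/7 = 41/42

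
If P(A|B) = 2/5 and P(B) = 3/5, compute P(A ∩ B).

By definition, P(A|B) = P(A ∩ B) / P(B)
So P(A ∩ B) = P(A|B) × P(B)
= 2/5 × 3/5
= 6/25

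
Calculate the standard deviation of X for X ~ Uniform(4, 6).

For X ~ Uniform(4, 6):
Var(X) = \frac{1}{3}
SD(X) = √(Var(X)) = √(\frac{1}{3}) = \frac{\sqrt{3}}{3}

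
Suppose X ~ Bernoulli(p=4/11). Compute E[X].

For X ~ Bernoulli(p=4/11), the expected value is:
E[X] = \frac{4}{11}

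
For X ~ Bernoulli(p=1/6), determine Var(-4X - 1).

For X ~ Bernoulli(p=1/6):
Var(X) = \frac{5}{36}
Var(-4X - 1) = (-4)² × Var(X) = 16 × \frac{5}{36} = \frac{20}{9}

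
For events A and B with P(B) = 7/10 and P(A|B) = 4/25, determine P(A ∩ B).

By definition, P(A|B) = P(A ∩ B) / P(B)
So P(A ∩ B) = P(A|B) × P(B)
= 4/25 × 7/10
= 14/125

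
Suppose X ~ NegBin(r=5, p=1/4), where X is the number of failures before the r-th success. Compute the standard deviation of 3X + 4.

For X ~ NegBin(r=5, p=1/4), where X is the number of failures before the r-th success:
Var(X) = 60
SD(X) = √(Var(X)) = √(60) = 2 \sqrt{15}
SD(3X + 4) = |3| × SD(X) = 3 × 2 \sqrt{15} = 6 \sqrt{15}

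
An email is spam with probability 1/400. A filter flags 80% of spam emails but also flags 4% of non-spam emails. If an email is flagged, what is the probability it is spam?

Let D = the rare event, + = positive/flagged.
P(D) = 1/400
P(+|D) = 80/100 = 4/5
P(+|D') = 4/100 = 1/25
P(+) = P(+|D)P(D) + P(+|D')P(D')
     = \frac{4}{5} × \frac{1}{400} + \frac{1}{25} × \frac{399}{400}
     = \frac{419}{10000}
P(D|+) = P(+|D)P(D)/P(+) = \frac{20}{419}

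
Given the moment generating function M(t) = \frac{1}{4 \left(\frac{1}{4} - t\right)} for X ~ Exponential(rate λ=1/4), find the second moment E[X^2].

To find E[X^2], compute M^(2)(0):
M^(1)(t) = \frac{1}{4 \left(\frac{1}{4} - t\right)^{2}}
M^(2)(t) = \frac{1}{2 \left(\frac{1}{4} - t\right)^{3}}
M^(2)(0) = 32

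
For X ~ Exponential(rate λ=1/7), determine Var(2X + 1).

For X ~ Exponential(rate λ=1/7):
Var(X) = 49
Var(2X + 1) = (2)² × Var(X) = 4 × 49 = 196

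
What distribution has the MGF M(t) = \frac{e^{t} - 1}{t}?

The MGF M(t) = \frac{e^{t} - 1}{t} is the standard form for the Uniform distribution.
Comparing with the known MGF formula identifies: Uniform(0, 1)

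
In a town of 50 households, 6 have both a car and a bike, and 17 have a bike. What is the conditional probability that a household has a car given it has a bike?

P(A ∩ B) = 6/50 = 3/25
P(B) = 17/50
P(A|B) = P(A ∩ B) / P(B) = (3/25) / (17/50) = 6/17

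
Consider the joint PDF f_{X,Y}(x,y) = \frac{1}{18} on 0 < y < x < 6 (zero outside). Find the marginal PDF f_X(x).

f_X(x) = ∫_0^x \frac{1}{18} dy = \frac{x}{18}
for 0 < x < 6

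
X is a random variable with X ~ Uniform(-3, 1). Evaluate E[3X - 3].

For X ~ Uniform(-3, 1):
E[X] = -1
E[3X - 3] = 3 × E[X] - 3 = -6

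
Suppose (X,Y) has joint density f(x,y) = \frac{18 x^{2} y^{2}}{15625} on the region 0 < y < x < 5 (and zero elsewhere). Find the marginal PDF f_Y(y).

f_Y(y) = ∫_y^5 \frac{18 x^{2} y^{2}}{15625} dx = \frac{6 y^{2} \left(125 - y^{3}\right)}{15625}
for 0 < y < 5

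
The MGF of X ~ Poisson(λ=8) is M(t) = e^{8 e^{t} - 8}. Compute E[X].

To find E[X], compute M^(1)(0):
M^(1)(t) = 8 e^{t} e^{8 e^{t} - 8}
M^(1)(0) = 8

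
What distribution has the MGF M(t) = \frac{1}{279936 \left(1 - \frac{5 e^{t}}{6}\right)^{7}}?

The MGF M(t) = \frac{1}{279936 \left(1 - \frac{5 e^{t}}{6}\right)^{7}} is the standard form for the NegativeBinomial distribution.
Comparing with the known MGF formula identifies: NegBin(r=7, p=1/6), X = failures before r-th success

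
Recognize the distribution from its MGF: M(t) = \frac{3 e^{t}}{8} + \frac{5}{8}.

The MGF M(t) = \frac{3 e^{t}}{8} + \frac{5}{8} is the standard form for the Bernoulli distribution.
Comparing with the known MGF formula identifies: Bernoulli(p=3/8)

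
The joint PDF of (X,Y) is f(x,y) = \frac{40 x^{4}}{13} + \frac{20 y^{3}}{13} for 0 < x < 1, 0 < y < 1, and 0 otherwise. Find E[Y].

E[Y] = ∫_0^1 ∫_0^1 y × f(x,y) dx dy
= \frac{8}{13}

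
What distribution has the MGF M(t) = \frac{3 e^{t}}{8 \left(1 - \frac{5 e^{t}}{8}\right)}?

The MGF M(t) = \frac{3 e^{t}}{8 \left(1 - \frac{5 e^{t}}{8}\right)} is the standard form for the Geometric distribution.
Comparing with the known MGF formula identifies: Geometric(p=3/8), X = trial number of first success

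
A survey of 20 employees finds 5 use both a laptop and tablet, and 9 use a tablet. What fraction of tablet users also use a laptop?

P(A ∩ B) = 5/20 = 1/4
P(B) = 9/20
P(A|B) = P(A ∩ B) / P(B) = (1/4) / (9/20) = 5/9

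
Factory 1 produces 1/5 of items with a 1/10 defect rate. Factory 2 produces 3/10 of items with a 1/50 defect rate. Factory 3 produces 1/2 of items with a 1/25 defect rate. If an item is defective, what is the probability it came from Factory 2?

Using Bayes' theorem:
P(F1) = 1/5, P(D|F1) = 1/10
P(F2) = 3/10, P(D|F2) = 1/50
P(F3) = 1/2, P(D|F3) = 1/25
P(D) = P(D|F1)P(F1) + P(D|F2)P(F2) + P(D|F3)P(F3)
     = \frac{23}{500}
P(F2|D) = P(D|F2)P(F2) / P(D)
= \frac{3}{23}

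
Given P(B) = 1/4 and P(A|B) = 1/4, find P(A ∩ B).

By definition, P(A|B) = P(A ∩ B) / P(B)
So P(A ∩ B) = P(A|B) × P(B)
= 1/4 × 1/4
= 1/16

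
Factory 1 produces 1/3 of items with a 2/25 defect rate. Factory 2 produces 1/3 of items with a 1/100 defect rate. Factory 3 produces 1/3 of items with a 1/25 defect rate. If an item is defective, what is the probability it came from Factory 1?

Using Bayes' theorem:
P(F1) = 1/3, P(D|F1) = 2/25
P(F2) = 1/3, P(D|F2) = 1/100
P(F3) = 1/3, P(D|F3) = 1/25
P(D) = P(D|F1)P(F1) + P(D|F2)P(F2) + P(D|F3)P(F3)
     = \frac{13}{300}
P(F1|D) = P(D|F1)P(F1) / P(D)
= \frac{8}{13}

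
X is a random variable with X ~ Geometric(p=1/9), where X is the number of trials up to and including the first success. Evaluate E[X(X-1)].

E[X(X-1)] = E[X² - X] = E[X²] - E[X]
E[X] = 9
E[X²] = Var(X) + (E[X])² = 72 + (9)² = 153
E[X(X-1)] = 153 - 9 = 144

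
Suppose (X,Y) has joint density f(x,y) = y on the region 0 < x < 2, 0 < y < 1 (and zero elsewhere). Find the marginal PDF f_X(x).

f_X(x) = ∫_0^1 f(x,y) dy
= ∫_0^1 y dy
= \frac{1}{2} for 0 < x < 2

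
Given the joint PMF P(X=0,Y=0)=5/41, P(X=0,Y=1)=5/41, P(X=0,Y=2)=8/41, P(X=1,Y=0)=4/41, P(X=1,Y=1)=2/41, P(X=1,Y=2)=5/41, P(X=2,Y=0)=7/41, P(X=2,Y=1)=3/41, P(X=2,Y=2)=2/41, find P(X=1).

P(X=1) = P(X=1,Y=0) + P(X=1,Y=1) + P(X=1,Y=2)
= 4/41 + 2/41 + 5/41
= 11/41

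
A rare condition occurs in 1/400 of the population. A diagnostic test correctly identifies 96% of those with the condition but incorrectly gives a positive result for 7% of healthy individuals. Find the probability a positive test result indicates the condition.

Let D = the rare event, + = positive/flagged.
P(D) = 1/400
P(+|D) = 96/100 = 24/25
P(+|D') = 7/100
P(+) = P(+|D)P(D) + P(+|D')P(D')
     = \frac{24}{25} × \frac{1}{400} + \frac{7}{100} × \frac{399}{400}
     = \frac{2889}{40000}
P(D|+) = P(+|D)P(D)/P(+) = \frac{32}{963}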